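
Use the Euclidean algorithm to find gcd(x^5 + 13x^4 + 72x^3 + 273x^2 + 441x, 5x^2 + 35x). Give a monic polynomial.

x^2 + 7x

Euclidean algorithm in ℚ[x]:
  x^5 + 13x^4 + 72x^3 + 273x^2 + 441x = ((1/5)x^3 + (6/5)x^2 + 6x + 63/5)(5x^2 + 35x) + (0)
Last nonzero remainder: 5x^2 + 35x. Dividing through by 5 gives the monic gcd x^2 + 7x.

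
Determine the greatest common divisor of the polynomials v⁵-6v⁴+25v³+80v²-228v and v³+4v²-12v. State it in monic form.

v²-2v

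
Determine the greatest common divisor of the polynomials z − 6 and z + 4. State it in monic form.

Euclidean algorithm in ℚ[z]:
  z − 6 = (z + 4) + (−10)
  z + 4 = (−(1/10)z − 2/5)(−10) + (0)
The last nonzero remainder is the constant −10, so the polynomials are coprime and gcd = 1.

1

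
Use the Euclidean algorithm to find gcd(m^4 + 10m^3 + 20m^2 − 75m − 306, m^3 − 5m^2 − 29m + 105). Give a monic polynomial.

m − 3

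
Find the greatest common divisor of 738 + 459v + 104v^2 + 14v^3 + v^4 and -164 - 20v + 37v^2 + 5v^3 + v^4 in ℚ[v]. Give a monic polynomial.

41 + 5v + v^2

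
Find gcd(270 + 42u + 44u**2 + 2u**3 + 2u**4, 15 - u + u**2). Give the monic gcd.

15 - u + u**2

Apply the Euclidean algorithm:
  2u**4 + 2u**3 + 44u**2 + 42u + 270 = (2u**2 + 4u + 18)(u**2 - u + 15) + (0)
The last nonzero remainder u**2 - u + 15 is already monic.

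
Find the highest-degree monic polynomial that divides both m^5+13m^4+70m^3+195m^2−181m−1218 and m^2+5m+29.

m^2+5m+29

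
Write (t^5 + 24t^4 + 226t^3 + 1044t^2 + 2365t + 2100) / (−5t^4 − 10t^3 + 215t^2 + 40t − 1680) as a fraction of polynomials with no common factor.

Apply the Euclidean algorithm:
  t^5 + 24t^4 + 226t^3 + 1044t^2 + 2365t + 2100 = (−(1/5)t − 22/5)(−5t^4 − 10t^3 + 215t^2 + 40t − 1680) + (225t^3 + 1998t^2 + 2205t − 5292)
  −5t^4 − 10t^3 + 215t^2 + 40t − 1680 = (−(1/45)t + 172/1125)(225t^3 + 1998t^2 + 2205t − 5292) + (−(5184/125)t^2 − (10368/25)t − 108864/125)
  225t^3 + 1998t^2 + 2205t − 5292 = (−(3125/576)t + 875/144)(−(5184/125)t^2 − (10368/25)t − 108864/125) + (0)
Last nonzero remainder: −(5184/125)t^2 − (10368/25)t − 108864/125. Dividing through by −5184/125 gives the monic gcd t^2 + 10t + 21.
Cancel t^2 + 10t + 21 from numerator and denominator to get the reduced form.

(−t^3 − 14t^2 − 65t − 100)/(5t^2 − 40t + 80)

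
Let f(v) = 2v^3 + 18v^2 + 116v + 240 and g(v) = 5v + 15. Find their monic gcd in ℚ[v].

v + 3

Apply the Euclidean algorithm:
  2v^3 + 18v^2 + 116v + 240 = ((2/5)v^2 + (12/5)v + 16)(5v + 15) + (0)
Last nonzero remainder: 5v + 15. Dividing through by 5 gives the monic gcd v + 3.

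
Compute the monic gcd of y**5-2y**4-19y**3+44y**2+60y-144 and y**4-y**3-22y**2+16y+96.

y**3+3y**2-10y-24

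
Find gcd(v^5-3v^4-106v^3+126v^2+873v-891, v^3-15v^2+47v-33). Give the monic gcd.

v^3-15v^2+47v-33

Euclidean algorithm in ℚ[v]:
  v^5-3v^4-106v^3+126v^2+873v-891 = (v^2+12v+27)(v^3-15v^2+47v-33) + (0)
The last nonzero remainder v^3-15v^2+47v-33 is already monic.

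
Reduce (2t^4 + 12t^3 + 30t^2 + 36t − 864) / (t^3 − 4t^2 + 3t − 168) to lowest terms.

(2t^2 + 6t − 36)/(t − 7)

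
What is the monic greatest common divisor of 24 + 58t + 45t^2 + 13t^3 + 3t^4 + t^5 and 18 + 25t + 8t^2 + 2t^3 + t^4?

2 + 3t + t^2

By polynomial division,
  t^5 + 3t^4 + 13t^3 + 45t^2 + 58t + 24 = (t + 1)(t^4 + 2t^3 + 8t^2 + 25t + 18) + (3t^3 + 12t^2 + 15t + 6)
  t^4 + 2t^3 + 8t^2 + 25t + 18 = ((1/3)t - 2/3)(3t^3 + 12t^2 + 15t + 6) + (11t^2 + 33t + 22)
  3t^3 + 12t^2 + 15t + 6 = ((3/11)t + 3/11)(11t^2 + 33t + 22) + (0)
Last nonzero remainder: 11t^2 + 33t + 22. Dividing through by 11 gives the monic gcd t^2 + 3t + 2.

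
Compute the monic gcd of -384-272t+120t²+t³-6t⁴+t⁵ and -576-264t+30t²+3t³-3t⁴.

Apply the Euclidean algorithm:
  t⁵-6t⁴+t³+120t²-272t-384 = (-(1/3)t+5/3)(-3t⁴+3t³+30t²-264t-576) + (6t³-18t²-24t+576)
  -3t⁴+3t³+30t²-264t-576 = (-(1/2)t-1)(6t³-18t²-24t+576) + (0)
Last nonzero remainder: 6t³-18t²-24t+576. Dividing through by 6 gives the monic gcd t³-3t²-4t+96.

96-4t-3t²+t³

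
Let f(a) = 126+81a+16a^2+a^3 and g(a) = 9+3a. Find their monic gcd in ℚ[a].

3+a

Repeated division with remainder:
  a^3+16a^2+81a+126 = ((1/3)a^2+(13/3)a+14)(3a+9) + (0)
Last nonzero remainder: 3a+9. Dividing through by 3 gives the monic gcd a+3.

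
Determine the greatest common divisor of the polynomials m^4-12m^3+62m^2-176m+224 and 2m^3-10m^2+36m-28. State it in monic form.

m^2-4m+14

Apply the Euclidean algorithm:
  m^4-12m^3+62m^2-176m+224 = ((1/2)m-7/2)(2m^3-10m^2+36m-28) + (9m^2-36m+126)
  2m^3-10m^2+36m-28 = ((2/9)m-2/9)(9m^2-36m+126) + (0)
Last nonzero remainder: 9m^2-36m+126. Dividing through by 9 gives the monic gcd m^2-4m+14.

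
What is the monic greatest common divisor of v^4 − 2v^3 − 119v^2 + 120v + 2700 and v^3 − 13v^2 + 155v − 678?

v − 6

By polynomial division,
  v^4 − 2v^3 − 119v^2 + 120v + 2700 = (v + 11)(v^3 − 13v^2 + 155v − 678) + (−131v^2 − 907v + 10158)
  v^3 − 13v^2 + 155v − 678 = (−(1/131)v + 2610/17161)(−131v^2 − 907v + 10158) + ((6357923/17161)v − 38147538/17161)
  −131v^2 − 907v + 10158 = (−(2248091/6357923)v − 29053573/6357923)((6357923/17161)v − 38147538/17161) + (0)
Last nonzero remainder: (6357923/17161)v − 38147538/17161. Dividing through by 6357923/17161 gives the monic gcd v − 6.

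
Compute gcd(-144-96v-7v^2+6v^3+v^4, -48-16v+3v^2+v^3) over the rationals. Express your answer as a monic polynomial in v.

Euclidean algorithm in ℚ[v]:
  v^4+6v^3-7v^2-96v-144 = (v+3)(v^3+3v^2-16v-48) + (0)
The last nonzero remainder v^3+3v^2-16v-48 is already monic.

-48-16v+3v^2+v^3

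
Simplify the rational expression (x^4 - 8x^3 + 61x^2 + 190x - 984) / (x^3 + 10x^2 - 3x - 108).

(x^2 - 9x + 82)/(x + 9)

Apply the Euclidean algorithm:
  x^4 - 8x^3 + 61x^2 + 190x - 984 = (x - 18)(x^3 + 10x^2 - 3x - 108) + (244x^2 + 244x - 2928)
  x^3 + 10x^2 - 3x - 108 = ((1/244)x + 9/244)(244x^2 + 244x - 2928) + (0)
Last nonzero remainder: 244x^2 + 244x - 2928. Dividing through by 244 gives the monic gcd x^2 + x - 12.
Cancel x^2 + x - 12 from numerator and denominator to get the reduced form.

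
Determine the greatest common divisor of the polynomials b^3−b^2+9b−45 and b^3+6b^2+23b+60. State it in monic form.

b^2+2b+15

Apply the Euclidean algorithm:
  b^3−b^2+9b−45 = (b^3+6b^2+23b+60) + (−7b^2−14b−105)
  b^3+6b^2+23b+60 = (−(1/7)b−4/7)(−7b^2−14b−105) + (0)
Last nonzero remainder: −7b^2−14b−105. Dividing through by −7 gives the monic gcd b^2+2b+15.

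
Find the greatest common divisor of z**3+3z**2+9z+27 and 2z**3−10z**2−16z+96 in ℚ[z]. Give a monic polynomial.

Euclidean algorithm in ℚ[z]:
  z**3+3z**2+9z+27 = (1/2)(2z**3−10z**2−16z+96) + (8z**2+17z−21)
  2z**3−10z**2−16z+96 = ((1/4)z−57/32)(8z**2+17z−21) + ((625/32)z+1875/32)
  8z**2+17z−21 = ((256/625)z−224/625)((625/32)z+1875/32) + (0)
Last nonzero remainder: (625/32)z+1875/32. Dividing through by 625/32 gives the monic gcd z+3.

z+3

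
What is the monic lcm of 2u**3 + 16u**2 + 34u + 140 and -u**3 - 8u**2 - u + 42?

u**5 + 9u**4 + 19u**3 + 39u**2 - 32u - 420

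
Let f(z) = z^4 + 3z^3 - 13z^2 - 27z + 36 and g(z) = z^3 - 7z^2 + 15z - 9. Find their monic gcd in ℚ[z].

Euclidean algorithm in ℚ[z]:
  z^4 + 3z^3 - 13z^2 - 27z + 36 = (z + 10)(z^3 - 7z^2 + 15z - 9) + (42z^2 - 168z + 126)
  z^3 - 7z^2 + 15z - 9 = ((1/42)z - 1/14)(42z^2 - 168z + 126) + (0)
Last nonzero remainder: 42z^2 - 168z + 126. Dividing through by 42 gives the monic gcd z^2 - 4z + 3.

z^2 - 4z + 3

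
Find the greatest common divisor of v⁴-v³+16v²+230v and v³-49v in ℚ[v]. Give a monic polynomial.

v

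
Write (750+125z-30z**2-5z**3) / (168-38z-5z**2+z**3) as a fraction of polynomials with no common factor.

(125-5z**2)/(28-11z+z**2)

By polynomial division,
  -5z**3-30z**2+125z+750 = (-5)(z**3-5z**2-38z+168) + (-55z**2-65z+1590)
  z**3-5z**2-38z+168 = (-(1/55)z+68/605)(-55z**2-65z+1590) + (-(216/121)z-1296/121)
  -55z**2-65z+1590 = ((6655/216)z-32065/216)(-(216/121)z-1296/121) + (0)
Last nonzero remainder: -(216/121)z-1296/121. Dividing through by -216/121 gives the monic gcd z+6.
Cancel z+6 from numerator and denominator to get the reduced form.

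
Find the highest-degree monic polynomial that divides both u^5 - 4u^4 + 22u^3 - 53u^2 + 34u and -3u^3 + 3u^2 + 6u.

u^2 - 2u

Apply the Euclidean algorithm:
  u^5 - 4u^4 + 22u^3 - 53u^2 + 34u = (-(1/3)u^2 + u - 7)(-3u^3 + 3u^2 + 6u) + (-38u^2 + 76u)
  -3u^3 + 3u^2 + 6u = ((3/38)u + 3/38)(-38u^2 + 76u) + (0)
Last nonzero remainder: -38u^2 + 76u. Dividing through by -38 gives the monic gcd u^2 - 2u.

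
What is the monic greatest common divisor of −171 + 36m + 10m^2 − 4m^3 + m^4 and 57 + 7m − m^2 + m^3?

By polynomial division,
  m^4 − 4m^3 + 10m^2 + 36m − 171 = (m − 3)(m^3 − m^2 + 7m + 57) + (0)
The last nonzero remainder m^3 − m^2 + 7m + 57 is already monic.

57 + 7m − m^2 + m^3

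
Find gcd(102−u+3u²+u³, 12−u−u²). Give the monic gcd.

1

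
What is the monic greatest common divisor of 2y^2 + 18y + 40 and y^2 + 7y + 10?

Euclidean algorithm in ℚ[y]:
  2y^2 + 18y + 40 = (2)(y^2 + 7y + 10) + (4y + 20)
  y^2 + 7y + 10 = ((1/4)y + 1/2)(4y + 20) + (0)
Last nonzero remainder: 4y + 20. Dividing through by 4 gives the monic gcd y + 5.

y + 5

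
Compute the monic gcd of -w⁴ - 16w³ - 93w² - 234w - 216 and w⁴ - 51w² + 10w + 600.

w² + 10w + 24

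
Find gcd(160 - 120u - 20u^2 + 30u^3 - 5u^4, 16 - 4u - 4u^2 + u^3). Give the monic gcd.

Repeated division with remainder:
  -5u^4 + 30u^3 - 20u^2 - 120u + 160 = (-5u + 10)(u^3 - 4u^2 - 4u + 16) + (0)
The last nonzero remainder u^3 - 4u^2 - 4u + 16 is already monic.

16 - 4u - 4u^2 + u^3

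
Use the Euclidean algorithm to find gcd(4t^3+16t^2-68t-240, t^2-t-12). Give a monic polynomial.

t^2-t-12

By polynomial division,
  4t^3+16t^2-68t-240 = (4t+20)(t^2-t-12) + (0)
The last nonzero remainder t^2-t-12 is already monic.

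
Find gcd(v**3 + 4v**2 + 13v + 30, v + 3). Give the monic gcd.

By polynomial division,
  v**3 + 4v**2 + 13v + 30 = (v**2 + v + 10)(v + 3) + (0)
The last nonzero remainder v + 3 is already monic.

v + 3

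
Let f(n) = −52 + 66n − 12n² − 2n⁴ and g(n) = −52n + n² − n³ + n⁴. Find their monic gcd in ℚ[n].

13 + 3n + n²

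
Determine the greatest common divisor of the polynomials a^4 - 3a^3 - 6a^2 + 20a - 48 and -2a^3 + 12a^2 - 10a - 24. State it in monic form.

Euclidean algorithm in ℚ[a]:
  a^4 - 3a^3 - 6a^2 + 20a - 48 = (-(1/2)a - 3/2)(-2a^3 + 12a^2 - 10a - 24) + (7a^2 - 7a - 84)
  -2a^3 + 12a^2 - 10a - 24 = (-(2/7)a + 10/7)(7a^2 - 7a - 84) + (-24a + 96)
  7a^2 - 7a - 84 = (-(7/24)a - 7/8)(-24a + 96) + (0)
Last nonzero remainder: -24a + 96. Dividing through by -24 gives the monic gcd a - 4.

a - 4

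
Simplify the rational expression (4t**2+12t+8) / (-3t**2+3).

(-4t-8)/(3t-3)

Apply the Euclidean algorithm:
  4t**2+12t+8 = (-4/3)(-3t**2+3) + (12t+12)
  -3t**2+3 = (-(1/4)t+1/4)(12t+12) + (0)
Last nonzero remainder: 12t+12. Dividing through by 12 gives the monic gcd t+1.
Cancel t+1 from numerator and denominator to get the reduced form.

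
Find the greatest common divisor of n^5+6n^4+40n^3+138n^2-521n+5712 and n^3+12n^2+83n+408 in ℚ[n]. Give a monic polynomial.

By polynomial division,
  n^5+6n^4+40n^3+138n^2-521n+5712 = (n^2-6n+29)(n^3+12n^2+83n+408) + (-120n^2-480n-6120)
  n^3+12n^2+83n+408 = (-(1/120)n-1/15)(-120n^2-480n-6120) + (0)
Last nonzero remainder: -120n^2-480n-6120. Dividing through by -120 gives the monic gcd n^2+4n+51.

n^2+4n+51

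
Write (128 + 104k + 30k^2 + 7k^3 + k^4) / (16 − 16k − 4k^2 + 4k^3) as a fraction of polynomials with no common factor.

(64 + 20k + 5k^2 + k^3)/(8 − 12k + 4k^2)

By polynomial division,
  k^4 + 7k^3 + 30k^2 + 104k + 128 = ((1/4)k + 2)(4k^3 − 4k^2 − 16k + 16) + (42k^2 + 132k + 96)
  4k^3 − 4k^2 − 16k + 16 = ((2/21)k − 58/147)(42k^2 + 132k + 96) + ((1320/49)k + 2640/49)
  42k^2 + 132k + 96 = ((343/220)k + 98/55)((1320/49)k + 2640/49) + (0)
Last nonzero remainder: (1320/49)k + 2640/49. Dividing through by 1320/49 gives the monic gcd k + 2.
Cancel k + 2 from numerator and denominator to get the reduced form.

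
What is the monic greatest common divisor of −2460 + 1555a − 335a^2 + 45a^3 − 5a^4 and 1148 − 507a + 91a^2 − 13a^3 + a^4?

−164 + 49a − 6a^2 + a^3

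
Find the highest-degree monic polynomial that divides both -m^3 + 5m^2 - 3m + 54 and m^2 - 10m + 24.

By polynomial division,
  -m^3 + 5m^2 - 3m + 54 = (-m - 5)(m^2 - 10m + 24) + (-29m + 174)
  m^2 - 10m + 24 = (-(1/29)m + 4/29)(-29m + 174) + (0)
Last nonzero remainder: -29m + 174. Dividing through by -29 gives the monic gcd m - 6.

m - 6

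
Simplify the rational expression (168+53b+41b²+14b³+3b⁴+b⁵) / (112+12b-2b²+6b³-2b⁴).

(-24-11b-4b²-b³)/(-16-4b+2b²)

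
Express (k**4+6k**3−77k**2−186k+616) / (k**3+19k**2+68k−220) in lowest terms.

(k**2−3k−28)/(k+10)

Repeated division with remainder:
  k**4+6k**3−77k**2−186k+616 = (k−13)(k**3+19k**2+68k−220) + (102k**2+918k−2244)
  k**3+19k**2+68k−220 = ((1/102)k+5/51)(102k**2+918k−2244) + (0)
Last nonzero remainder: 102k**2+918k−2244. Dividing through by 102 gives the monic gcd k**2+9k−22.
Cancel k**2+9k−22 from numerator and denominator to get the reduced form.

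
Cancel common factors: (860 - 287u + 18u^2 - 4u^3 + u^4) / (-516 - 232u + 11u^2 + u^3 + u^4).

Repeated division with remainder:
  u^4 - 4u^3 + 18u^2 - 287u + 860 = (u^4 + u^3 + 11u^2 - 232u - 516) + (-5u^3 + 7u^2 - 55u + 1376)
  u^4 + u^3 + 11u^2 - 232u - 516 = (-(1/5)u - 12/25)(-5u^3 + 7u^2 - 55u + 1376) + ((84/25)u^2 + (84/5)u + 3612/25)
  -5u^3 + 7u^2 - 55u + 1376 = (-(125/84)u + 200/21)((84/25)u^2 + (84/5)u + 3612/25) + (0)
Last nonzero remainder: (84/25)u^2 + (84/5)u + 3612/25. Dividing through by 84/25 gives the monic gcd u^2 + 5u + 43.
Cancel u^2 + 5u + 43 from numerator and denominator to get the reduced form.

(20 - 9u + u^2)/(-12 - 4u + u^2)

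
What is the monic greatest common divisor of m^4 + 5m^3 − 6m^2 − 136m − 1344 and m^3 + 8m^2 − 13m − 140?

Repeated division with remainder:
  m^4 + 5m^3 − 6m^2 − 136m − 1344 = (m − 3)(m^3 + 8m^2 − 13m − 140) + (31m^2 − 35m − 1764)
  m^3 + 8m^2 − 13m − 140 = ((1/31)m + 283/961)(31m^2 − 35m − 1764) + ((52096/961)m + 364672/961)
  31m^2 − 35m − 1764 = ((29791/52096)m − 60543/13024)((52096/961)m + 364672/961) + (0)
Last nonzero remainder: (52096/961)m + 364672/961. Dividing through by 52096/961 gives the monic gcd m + 7.

m + 7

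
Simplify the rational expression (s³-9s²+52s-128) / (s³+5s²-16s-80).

(s²-5s+32)/(s²+9s+20)

Euclidean algorithm in ℚ[s]:
  s³-9s²+52s-128 = (s³+5s²-16s-80) + (-14s²+68s-48)
  s³+5s²-16s-80 = (-(1/14)s-69/98)(-14s²+68s-48) + ((1394/49)s-5576/49)
  -14s²+68s-48 = (-(343/697)s+294/697)((1394/49)s-5576/49) + (0)
Last nonzero remainder: (1394/49)s-5576/49. Dividing through by 1394/49 gives the monic gcd s-4.
Cancel s-4 from numerator and denominator to get the reduced form.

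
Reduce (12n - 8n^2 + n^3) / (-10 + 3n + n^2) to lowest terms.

(-6n + n^2)/(5 + n)

Repeated division with remainder:
  n^3 - 8n^2 + 12n = (n - 11)(n^2 + 3n - 10) + (55n - 110)
  n^2 + 3n - 10 = ((1/55)n + 1/11)(55n - 110) + (0)
Last nonzero remainder: 55n - 110. Dividing through by 55 gives the monic gcd n - 2.
Cancel n - 2 from numerator and denominator to get the reduced form.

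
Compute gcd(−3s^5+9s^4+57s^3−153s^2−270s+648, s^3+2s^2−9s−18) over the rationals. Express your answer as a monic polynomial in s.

s^2−9

Apply the Euclidean algorithm:
  −3s^5+9s^4+57s^3−153s^2−270s+648 = (−3s^2+15s)(s^3+2s^2−9s−18) + (−72s^2+648)
  s^3+2s^2−9s−18 = (−(1/72)s−1/36)(−72s^2+648) + (0)
Last nonzero remainder: −72s^2+648. Dividing through by −72 gives the monic gcd s^2−9.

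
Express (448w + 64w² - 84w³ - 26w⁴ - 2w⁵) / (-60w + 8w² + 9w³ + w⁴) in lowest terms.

(-224 - 144w - 30w² - 2w³)/(30 + 11w + w²)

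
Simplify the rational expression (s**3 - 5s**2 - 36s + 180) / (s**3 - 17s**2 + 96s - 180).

(s + 6)/(s - 6)

Euclidean algorithm in ℚ[s]:
  s**3 - 5s**2 - 36s + 180 = (s**3 - 17s**2 + 96s - 180) + (12s**2 - 132s + 360)
  s**3 - 17s**2 + 96s - 180 = ((1/12)s - 1/2)(12s**2 - 132s + 360) + (0)
Last nonzero remainder: 12s**2 - 132s + 360. Dividing through by 12 gives the monic gcd s**2 - 11s + 30.
Cancel s**2 - 11s + 30 from numerator and denominator to get the reduced form.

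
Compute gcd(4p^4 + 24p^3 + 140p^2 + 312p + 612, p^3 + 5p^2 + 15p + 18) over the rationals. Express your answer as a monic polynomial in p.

p^2 + 3p + 9

Euclidean algorithm in ℚ[p]:
  4p^4 + 24p^3 + 140p^2 + 312p + 612 = (4p + 4)(p^3 + 5p^2 + 15p + 18) + (60p^2 + 180p + 540)
  p^3 + 5p^2 + 15p + 18 = ((1/60)p + 1/30)(60p^2 + 180p + 540) + (0)
Last nonzero remainder: 60p^2 + 180p + 540. Dividing through by 60 gives the monic gcd p^2 + 3p + 9.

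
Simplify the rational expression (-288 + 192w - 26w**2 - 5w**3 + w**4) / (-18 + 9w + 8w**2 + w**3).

Euclidean algorithm in ℚ[w]:
  w**4 - 5w**3 - 26w**2 + 192w - 288 = (w - 13)(w**3 + 8w**2 + 9w - 18) + (69w**2 + 327w - 522)
  w**3 + 8w**2 + 9w - 18 = ((1/69)w + 25/529)(69w**2 + 327w - 522) + ((588/529)w + 3528/529)
  69w**2 + 327w - 522 = ((12167/196)w - 15341/196)((588/529)w + 3528/529) + (0)
Last nonzero remainder: (588/529)w + 3528/529. Dividing through by 588/529 gives the monic gcd w + 6.
Cancel w + 6 from numerator and denominator to get the reduced form.

(-48 + 40w - 11w**2 + w**3)/(-3 + 2w + w**2)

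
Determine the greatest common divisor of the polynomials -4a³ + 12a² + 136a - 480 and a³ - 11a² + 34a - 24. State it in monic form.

Apply the Euclidean algorithm:
  -4a³ + 12a² + 136a - 480 = (-4)(a³ - 11a² + 34a - 24) + (-32a² + 272a - 576)
  a³ - 11a² + 34a - 24 = (-(1/32)a + 5/64)(-32a² + 272a - 576) + (-(21/4)a + 21)
  -32a² + 272a - 576 = ((128/21)a - 192/7)(-(21/4)a + 21) + (0)
Last nonzero remainder: -(21/4)a + 21. Dividing through by -21/4 gives the monic gcd a - 4.

a - 4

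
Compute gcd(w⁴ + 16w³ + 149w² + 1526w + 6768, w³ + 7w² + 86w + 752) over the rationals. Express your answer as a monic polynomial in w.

By polynomial division,
  w⁴ + 16w³ + 149w² + 1526w + 6768 = (w + 9)(w³ + 7w² + 86w + 752) + (0)
The last nonzero remainder w³ + 7w² + 86w + 752 is already monic.

w³ + 7w² + 86w + 752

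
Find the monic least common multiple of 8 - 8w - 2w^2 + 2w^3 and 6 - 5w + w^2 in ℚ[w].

-12 + 16w - w^2 - 4w^3 + w^4

By polynomial division,
  2w^3 - 2w^2 - 8w + 8 = (2w + 8)(w^2 - 5w + 6) + (20w - 40)
  w^2 - 5w + 6 = ((1/20)w - 3/20)(20w - 40) + (0)
Last nonzero remainder: 20w - 40. Dividing through by 20 gives the monic gcd w - 2.
Then lcm(f, g) = f·g / gcd(f, g); expanding and making the result monic gives the answer.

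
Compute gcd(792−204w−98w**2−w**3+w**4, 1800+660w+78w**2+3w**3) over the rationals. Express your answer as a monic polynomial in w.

By polynomial division,
  w**4−w**3−98w**2−204w+792 = ((1/3)w−9)(3w**3+78w**2+660w+1800) + (384w**2+5136w+16992)
  3w**3+78w**2+660w+1800 = ((1/128)w+101/1024)(384w**2+5136w+16992) + ((1323/64)w+3969/32)
  384w**2+5136w+16992 = ((8192/441)w+60416/441)((1323/64)w+3969/32) + (0)
Last nonzero remainder: (1323/64)w+3969/32. Dividing through by 1323/64 gives the monic gcd w+6.

6+w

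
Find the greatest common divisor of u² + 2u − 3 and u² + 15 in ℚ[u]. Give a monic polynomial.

Repeated division with remainder:
  u² + 2u − 3 = (u² + 15) + (2u − 18)
  u² + 15 = ((1/2)u + 9/2)(2u − 18) + (96)
  2u − 18 = ((1/48)u − 3/16)(96) + (0)
The last nonzero remainder is the constant 96, so the polynomials are coprime and gcd = 1.

1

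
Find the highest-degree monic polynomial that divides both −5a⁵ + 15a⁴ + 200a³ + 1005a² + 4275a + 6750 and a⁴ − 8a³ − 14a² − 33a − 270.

a² − 7a − 30

By polynomial division,
  −5a⁵ + 15a⁴ + 200a³ + 1005a² + 4275a + 6750 = (−5a − 25)(a⁴ − 8a³ − 14a² − 33a − 270) + (−70a³ + 490a² + 2100a)
  a⁴ − 8a³ − 14a² − 33a − 270 = (−(1/70)a + 1/70)(−70a³ + 490a² + 2100a) + (9a² − 63a − 270)
  −70a³ + 490a² + 2100a = (−(70/9)a)(9a² − 63a − 270) + (0)
Last nonzero remainder: 9a² − 63a − 270. Dividing through by 9 gives the monic gcd a² − 7a − 30.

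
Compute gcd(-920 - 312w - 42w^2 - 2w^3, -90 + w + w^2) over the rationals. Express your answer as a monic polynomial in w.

10 + w

Repeated division with remainder:
  -2w^3 - 42w^2 - 312w - 920 = (-2w - 40)(w^2 + w - 90) + (-452w - 4520)
  w^2 + w - 90 = (-(1/452)w + 9/452)(-452w - 4520) + (0)
Last nonzero remainder: -452w - 4520. Dividing through by -452 gives the monic gcd w + 10.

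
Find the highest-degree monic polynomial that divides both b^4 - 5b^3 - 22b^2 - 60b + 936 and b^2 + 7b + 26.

By polynomial division,
  b^4 - 5b^3 - 22b^2 - 60b + 936 = (b^2 - 12b + 36)(b^2 + 7b + 26) + (0)
The last nonzero remainder b^2 + 7b + 26 is already monic.

b^2 + 7b + 26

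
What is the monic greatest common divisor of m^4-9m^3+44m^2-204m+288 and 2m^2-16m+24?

m^2-8m+12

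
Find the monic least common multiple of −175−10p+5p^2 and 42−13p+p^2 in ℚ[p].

210−23p−8p^2+p^3

Repeated division with remainder:
  5p^2−10p−175 = (5)(p^2−13p+42) + (55p−385)
  p^2−13p+42 = ((1/55)p−6/55)(55p−385) + (0)
Last nonzero remainder: 55p−385. Dividing through by 55 gives the monic gcd p−7.
Then lcm(f, g) = f·g / gcd(f, g); expanding and making the result monic gives the answer.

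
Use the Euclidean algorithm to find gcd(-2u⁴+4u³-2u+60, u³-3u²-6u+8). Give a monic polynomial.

Apply the Euclidean algorithm:
  -2u⁴+4u³-2u+60 = (-2u-2)(u³-3u²-6u+8) + (-18u²+2u+76)
  u³-3u²-6u+8 = (-(1/18)u+13/81)(-18u²+2u+76) + (-(170/81)u-340/81)
  -18u²+2u+76 = ((729/85)u-1539/85)(-(170/81)u-340/81) + (0)
Last nonzero remainder: -(170/81)u-340/81. Dividing through by -170/81 gives the monic gcd u+2.

u+2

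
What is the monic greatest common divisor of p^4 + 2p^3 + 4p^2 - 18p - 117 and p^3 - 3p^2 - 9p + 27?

Repeated division with remainder:
  p^4 + 2p^3 + 4p^2 - 18p - 117 = (p + 5)(p^3 - 3p^2 - 9p + 27) + (28p^2 - 252)
  p^3 - 3p^2 - 9p + 27 = ((1/28)p - 3/28)(28p^2 - 252) + (0)
Last nonzero remainder: 28p^2 - 252. Dividing through by 28 gives the monic gcd p^2 - 9.

p^2 - 9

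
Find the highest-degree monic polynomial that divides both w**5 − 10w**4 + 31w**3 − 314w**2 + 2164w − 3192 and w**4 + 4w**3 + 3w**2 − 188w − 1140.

w**3 − w**2 + 8w − 228

Repeated division with remainder:
  w**5 − 10w**4 + 31w**3 − 314w**2 + 2164w − 3192 = (w − 14)(w**4 + 4w**3 + 3w**2 − 188w − 1140) + (84w**3 − 84w**2 + 672w − 19152)
  w**4 + 4w**3 + 3w**2 − 188w − 1140 = ((1/84)w + 5/84)(84w**3 − 84w**2 + 672w − 19152) + (0)
Last nonzero remainder: 84w**3 − 84w**2 + 672w − 19152. Dividing through by 84 gives the monic gcd w**3 − w**2 + 8w − 228.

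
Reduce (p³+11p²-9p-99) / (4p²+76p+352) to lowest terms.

(p²-9)/(4p+32)

Apply the Euclidean algorithm:
  p³+11p²-9p-99 = ((1/4)p-2)(4p²+76p+352) + (55p+605)
  4p²+76p+352 = ((4/55)p+32/55)(55p+605) + (0)
Last nonzero remainder: 55p+605. Dividing through by 55 gives the monic gcd p+11.
Cancel p+11 from numerator and denominator to get the reduced form.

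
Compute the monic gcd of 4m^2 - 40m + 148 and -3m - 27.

1

Apply the Euclidean algorithm:
  4m^2 - 40m + 148 = (-(4/3)m + 76/3)(-3m - 27) + (832)
  -3m - 27 = (-(3/832)m - 27/832)(832) + (0)
The last nonzero remainder is the constant 832, so the polynomials are coprime and gcd = 1.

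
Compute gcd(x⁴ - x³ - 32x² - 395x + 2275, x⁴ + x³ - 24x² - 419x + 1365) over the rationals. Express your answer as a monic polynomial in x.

Euclidean algorithm in ℚ[x]:
  x⁴ - x³ - 32x² - 395x + 2275 = (x⁴ + x³ - 24x² - 419x + 1365) + (-2x³ - 8x² + 24x + 910)
  x⁴ + x³ - 24x² - 419x + 1365 = (-(1/2)x + 3/2)(-2x³ - 8x² + 24x + 910) + (0)
Last nonzero remainder: -2x³ - 8x² + 24x + 910. Dividing through by -2 gives the monic gcd x³ + 4x² - 12x - 455.

x³ + 4x² - 12x - 455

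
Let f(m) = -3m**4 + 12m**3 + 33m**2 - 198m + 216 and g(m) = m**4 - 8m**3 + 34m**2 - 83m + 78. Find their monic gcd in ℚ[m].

Repeated division with remainder:
  -3m**4 + 12m**3 + 33m**2 - 198m + 216 = (-3)(m**4 - 8m**3 + 34m**2 - 83m + 78) + (-12m**3 + 135m**2 - 447m + 450)
  m**4 - 8m**3 + 34m**2 - 83m + 78 = (-(1/12)m - 13/48)(-12m**3 + 135m**2 - 447m + 450) + ((533/16)m**2 - (2665/16)m + 1599/8)
  -12m**3 + 135m**2 - 447m + 450 = (-(192/533)m + 1200/533)((533/16)m**2 - (2665/16)m + 1599/8) + (0)
Last nonzero remainder: (533/16)m**2 - (2665/16)m + 1599/8. Dividing through by 533/16 gives the monic gcd m**2 - 5m + 6.

m**2 - 5m + 6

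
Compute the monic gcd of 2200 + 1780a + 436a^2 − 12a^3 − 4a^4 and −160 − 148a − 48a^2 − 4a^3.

Euclidean algorithm in ℚ[a]:
  −4a^4 − 12a^3 + 436a^2 + 1780a + 2200 = (a − 9)(−4a^3 − 48a^2 − 148a − 160) + (152a^2 + 608a + 760)
  −4a^3 − 48a^2 − 148a − 160 = (−(1/38)a − 4/19)(152a^2 + 608a + 760) + (0)
Last nonzero remainder: 152a^2 + 608a + 760. Dividing through by 152 gives the monic gcd a^2 + 4a + 5.

5 + 4a + a^2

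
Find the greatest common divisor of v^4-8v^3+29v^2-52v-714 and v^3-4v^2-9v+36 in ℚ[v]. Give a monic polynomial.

By polynomial division,
  v^4-8v^3+29v^2-52v-714 = (v-4)(v^3-4v^2-9v+36) + (22v^2-124v-570)
  v^3-4v^2-9v+36 = ((1/22)v+9/121)(22v^2-124v-570) + ((3162/121)v+9486/121)
  22v^2-124v-570 = ((1331/1581)v-11495/1581)((3162/121)v+9486/121) + (0)
Last nonzero remainder: (3162/121)v+9486/121. Dividing through by 3162/121 gives the monic gcd v+3.

v+3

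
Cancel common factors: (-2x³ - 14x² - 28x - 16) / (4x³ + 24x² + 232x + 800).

(-x² - 3x - 2)/(2x² + 4x + 100)

Repeated division with remainder:
  -2x³ - 14x² - 28x - 16 = (-1/2)(4x³ + 24x² + 232x + 800) + (-2x² + 88x + 384)
  4x³ + 24x² + 232x + 800 = (-2x - 100)(-2x² + 88x + 384) + (9800x + 39200)
  -2x² + 88x + 384 = (-(1/4900)x + 12/1225)(9800x + 39200) + (0)
Last nonzero remainder: 9800x + 39200. Dividing through by 9800 gives the monic gcd x + 4.
Cancel x + 4 from numerator and denominator to get the reduced form.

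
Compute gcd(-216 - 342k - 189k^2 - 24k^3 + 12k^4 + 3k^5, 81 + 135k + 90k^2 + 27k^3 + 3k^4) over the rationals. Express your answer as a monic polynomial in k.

By polynomial division,
  3k^5 + 12k^4 - 24k^3 - 189k^2 - 342k - 216 = (k - 5)(3k^4 + 27k^3 + 90k^2 + 135k + 81) + (21k^3 + 126k^2 + 252k + 189)
  3k^4 + 27k^3 + 90k^2 + 135k + 81 = ((1/7)k + 3/7)(21k^3 + 126k^2 + 252k + 189) + (0)
Last nonzero remainder: 21k^3 + 126k^2 + 252k + 189. Dividing through by 21 gives the monic gcd k^3 + 6k^2 + 12k + 9.

9 + 12k + 6k^2 + k^3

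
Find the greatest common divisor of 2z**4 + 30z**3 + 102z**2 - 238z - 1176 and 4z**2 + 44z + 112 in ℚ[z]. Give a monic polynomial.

z**2 + 11z + 28

Repeated division with remainder:
  2z**4 + 30z**3 + 102z**2 - 238z - 1176 = ((1/2)z**2 + 2z - 21/2)(4z**2 + 44z + 112) + (0)
Last nonzero remainder: 4z**2 + 44z + 112. Dividing through by 4 gives the monic gcd z**2 + 11z + 28.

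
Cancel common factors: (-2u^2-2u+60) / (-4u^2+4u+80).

Apply the Euclidean algorithm:
  -2u^2-2u+60 = (1/2)(-4u^2+4u+80) + (-4u+20)
  -4u^2+4u+80 = (u+4)(-4u+20) + (0)
Last nonzero remainder: -4u+20. Dividing through by -4 gives the monic gcd u-5.
Cancel u-5 from numerator and denominator to get the reduced form.

(u+6)/(2u+8)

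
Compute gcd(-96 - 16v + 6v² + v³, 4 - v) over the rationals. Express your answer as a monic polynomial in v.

Euclidean algorithm in ℚ[v]:
  v³ + 6v² - 16v - 96 = (-v² - 10v - 24)(-v + 4) + (0)
Last nonzero remainder: -v + 4. Dividing through by -1 gives the monic gcd v - 4.

-4 + v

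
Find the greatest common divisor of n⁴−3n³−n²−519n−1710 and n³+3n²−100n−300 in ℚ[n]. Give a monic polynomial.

Repeated division with remainder:
  n⁴−3n³−n²−519n−1710 = (n−6)(n³+3n²−100n−300) + (117n²−819n−3510)
  n³+3n²−100n−300 = ((1/117)n+10/117)(117n²−819n−3510) + (0)
Last nonzero remainder: 117n²−819n−3510. Dividing through by 117 gives the monic gcd n²−7n−30.

n²−7n−30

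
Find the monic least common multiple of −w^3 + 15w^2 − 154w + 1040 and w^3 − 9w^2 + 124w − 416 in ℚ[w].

Apply the Euclidean algorithm:
  −w^3 + 15w^2 − 154w + 1040 = (−1)(w^3 − 9w^2 + 124w − 416) + (6w^2 − 30w + 624)
  w^3 − 9w^2 + 124w − 416 = ((1/6)w − 2/3)(6w^2 − 30w + 624) + (0)
Last nonzero remainder: 6w^2 − 30w + 624. Dividing through by 6 gives the monic gcd w^2 − 5w + 104.
Then lcm(f, g) = f·g / gcd(f, g); expanding and making the result monic gives the answer.

w^4 − 19w^3 + 214w^2 − 1656w + 4160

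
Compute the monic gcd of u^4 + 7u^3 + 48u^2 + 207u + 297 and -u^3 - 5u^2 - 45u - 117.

u + 3

Euclidean algorithm in ℚ[u]:
  u^4 + 7u^3 + 48u^2 + 207u + 297 = (-u - 2)(-u^3 - 5u^2 - 45u - 117) + (-7u^2 + 63)
  -u^3 - 5u^2 - 45u - 117 = ((1/7)u + 5/7)(-7u^2 + 63) + (-54u - 162)
  -7u^2 + 63 = ((7/54)u - 7/18)(-54u - 162) + (0)
Last nonzero remainder: -54u - 162. Dividing through by -54 gives the monic gcd u + 3.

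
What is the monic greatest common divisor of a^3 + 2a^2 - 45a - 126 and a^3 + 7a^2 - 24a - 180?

a + 6

Euclidean algorithm in ℚ[a]:
  a^3 + 2a^2 - 45a - 126 = (a^3 + 7a^2 - 24a - 180) + (-5a^2 - 21a + 54)
  a^3 + 7a^2 - 24a - 180 = (-(1/5)a - 14/25)(-5a^2 - 21a + 54) + (-(624/25)a - 3744/25)
  -5a^2 - 21a + 54 = ((125/624)a - 75/208)(-(624/25)a - 3744/25) + (0)
Last nonzero remainder: -(624/25)a - 3744/25. Dividing through by -624/25 gives the monic gcd a + 6.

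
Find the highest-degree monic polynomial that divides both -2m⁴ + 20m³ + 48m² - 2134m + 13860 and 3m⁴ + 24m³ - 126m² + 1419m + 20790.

m³ - m² - 33m + 770

Apply the Euclidean algorithm:
  -2m⁴ + 20m³ + 48m² - 2134m + 13860 = (-2/3)(3m⁴ + 24m³ - 126m² + 1419m + 20790) + (36m³ - 36m² - 1188m + 27720)
  3m⁴ + 24m³ - 126m² + 1419m + 20790 = ((1/12)m + 3/4)(36m³ - 36m² - 1188m + 27720) + (0)
Last nonzero remainder: 36m³ - 36m² - 1188m + 27720. Dividing through by 36 gives the monic gcd m³ - m² - 33m + 770.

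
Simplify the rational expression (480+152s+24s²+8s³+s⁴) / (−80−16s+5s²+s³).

By polynomial division,
  s⁴+8s³+24s²+152s+480 = (s+3)(s³+5s²−16s−80) + (25s²+280s+720)
  s³+5s²−16s−80 = ((1/25)s−31/125)(25s²+280s+720) + ((616/25)s+2464/25)
  25s²+280s+720 = ((625/616)s+1125/154)((616/25)s+2464/25) + (0)
Last nonzero remainder: (616/25)s+2464/25. Dividing through by 616/25 gives the monic gcd s+4.
Cancel s+4 from numerator and denominator to get the reduced form.

(120+8s+4s²+s³)/(−20+s+s²)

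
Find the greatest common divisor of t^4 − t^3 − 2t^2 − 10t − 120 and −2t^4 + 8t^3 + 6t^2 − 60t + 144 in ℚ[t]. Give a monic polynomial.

Euclidean algorithm in ℚ[t]:
  t^4 − t^3 − 2t^2 − 10t − 120 = (−1/2)(−2t^4 + 8t^3 + 6t^2 − 60t + 144) + (3t^3 + t^2 − 40t − 48)
  −2t^4 + 8t^3 + 6t^2 − 60t + 144 = (−(2/3)t + 26/9)(3t^3 + t^2 − 40t − 48) + (−(212/9)t^2 + (212/9)t + 848/3)
  3t^3 + t^2 − 40t − 48 = (−(27/212)t − 9/53)(−(212/9)t^2 + (212/9)t + 848/3) + (0)
Last nonzero remainder: −(212/9)t^2 + (212/9)t + 848/3. Dividing through by −212/9 gives the monic gcd t^2 − t − 12.

t^2 − t − 12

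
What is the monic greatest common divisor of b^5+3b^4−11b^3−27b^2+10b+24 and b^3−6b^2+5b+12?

Apply the Euclidean algorithm:
  b^5+3b^4−11b^3−27b^2+10b+24 = (b^2+9b+38)(b^3−6b^2+5b+12) + (144b^2−288b−432)
  b^3−6b^2+5b+12 = ((1/144)b−1/36)(144b^2−288b−432) + (0)
Last nonzero remainder: 144b^2−288b−432. Dividing through by 144 gives the monic gcd b^2−2b−3.

b^2−2b−3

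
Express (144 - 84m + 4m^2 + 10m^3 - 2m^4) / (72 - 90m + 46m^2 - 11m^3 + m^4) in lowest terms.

Apply the Euclidean algorithm:
  -2m^4 + 10m^3 + 4m^2 - 84m + 144 = (-2)(m^4 - 11m^3 + 46m^2 - 90m + 72) + (-12m^3 + 96m^2 - 264m + 288)
  m^4 - 11m^3 + 46m^2 - 90m + 72 = (-(1/12)m + 1/4)(-12m^3 + 96m^2 - 264m + 288) + (0)
Last nonzero remainder: -12m^3 + 96m^2 - 264m + 288. Dividing through by -12 gives the monic gcd m^3 - 8m^2 + 22m - 24.
Cancel m^3 - 8m^2 + 22m - 24 from numerator and denominator to get the reduced form.

(-6 - 2m)/(-3 + m)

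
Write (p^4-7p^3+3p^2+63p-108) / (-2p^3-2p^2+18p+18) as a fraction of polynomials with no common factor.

Apply the Euclidean algorithm:
  p^4-7p^3+3p^2+63p-108 = (-(1/2)p+4)(-2p^3-2p^2+18p+18) + (20p^2-180)
  -2p^3-2p^2+18p+18 = (-(1/10)p-1/10)(20p^2-180) + (0)
Last nonzero remainder: 20p^2-180. Dividing through by 20 gives the monic gcd p^2-9.
Cancel p^2-9 from numerator and denominator to get the reduced form.

(-p^2+7p-12)/(2p+2)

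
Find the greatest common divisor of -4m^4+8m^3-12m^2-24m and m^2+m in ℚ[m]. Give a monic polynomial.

m^2+m

Repeated division with remainder:
  -4m^4+8m^3-12m^2-24m = (-4m^2+12m-24)(m^2+m) + (0)
The last nonzero remainder m^2+m is already monic.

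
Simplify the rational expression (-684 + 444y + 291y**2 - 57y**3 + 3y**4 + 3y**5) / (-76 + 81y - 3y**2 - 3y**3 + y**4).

(36 + 24y + 3y**2)/(4 + y)

Euclidean algorithm in ℚ[y]:
  3y**5 + 3y**4 - 57y**3 + 291y**2 + 444y - 684 = (3y + 12)(y**4 - 3y**3 - 3y**2 + 81y - 76) + (-12y**3 + 84y**2 - 300y + 228)
  y**4 - 3y**3 - 3y**2 + 81y - 76 = (-(1/12)y - 1/3)(-12y**3 + 84y**2 - 300y + 228) + (0)
Last nonzero remainder: -12y**3 + 84y**2 - 300y + 228. Dividing through by -12 gives the monic gcd y**3 - 7y**2 + 25y - 19.
Cancel y**3 - 7y**2 + 25y - 19 from numerator and denominator to get the reduced form.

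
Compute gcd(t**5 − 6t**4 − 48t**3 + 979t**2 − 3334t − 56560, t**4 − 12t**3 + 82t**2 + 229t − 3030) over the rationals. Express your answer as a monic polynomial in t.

t**2 − 11t + 101

Repeated division with remainder:
  t**5 − 6t**4 − 48t**3 + 979t**2 − 3334t − 56560 = (t + 6)(t**4 − 12t**3 + 82t**2 + 229t − 3030) + (−58t**3 + 258t**2 − 1678t − 38380)
  t**4 − 12t**3 + 82t**2 + 229t − 3030 = (−(1/58)t + 219/1682)(−58t**3 + 258t**2 − 1678t − 38380) + ((16380/841)t**2 − (180180/841)t + 1654380/841)
  −58t**3 + 258t**2 − 1678t − 38380 = (−(24389/8190)t − 15979/819)((16380/841)t**2 − (180180/841)t + 1654380/841) + (0)
Last nonzero remainder: (16380/841)t**2 − (180180/841)t + 1654380/841. Dividing through by 16380/841 gives the monic gcd t**2 − 11t + 101.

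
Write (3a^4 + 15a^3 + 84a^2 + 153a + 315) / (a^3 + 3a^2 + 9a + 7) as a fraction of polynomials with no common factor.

(3a^2 + 9a + 45)/(a + 1)

Euclidean algorithm in ℚ[a]:
  3a^4 + 15a^3 + 84a^2 + 153a + 315 = (3a + 6)(a^3 + 3a^2 + 9a + 7) + (39a^2 + 78a + 273)
  a^3 + 3a^2 + 9a + 7 = ((1/39)a + 1/39)(39a^2 + 78a + 273) + (0)
Last nonzero remainder: 39a^2 + 78a + 273. Dividing through by 39 gives the monic gcd a^2 + 2a + 7.
Cancel a^2 + 2a + 7 from numerator and denominator to get the reduced form.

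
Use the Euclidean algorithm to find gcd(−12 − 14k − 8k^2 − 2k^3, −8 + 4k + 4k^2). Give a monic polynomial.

2 + k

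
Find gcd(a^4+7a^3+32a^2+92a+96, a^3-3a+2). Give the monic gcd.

a+2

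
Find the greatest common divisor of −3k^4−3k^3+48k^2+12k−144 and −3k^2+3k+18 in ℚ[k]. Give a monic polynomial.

k^2−k−6

Euclidean algorithm in ℚ[k]:
  −3k^4−3k^3+48k^2+12k−144 = (k^2+2k−8)(−3k^2+3k+18) + (0)
Last nonzero remainder: −3k^2+3k+18. Dividing through by −3 gives the monic gcd k^2−k−6.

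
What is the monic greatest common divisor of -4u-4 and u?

1

Apply the Euclidean algorithm:
  -4u-4 = (-4)(u) + (-4)
  u = (-(1/4)u)(-4) + (0)
The last nonzero remainder is the constant -4, so the polynomials are coprime and gcd = 1.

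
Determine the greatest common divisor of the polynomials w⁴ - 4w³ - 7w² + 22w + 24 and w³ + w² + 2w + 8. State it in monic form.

Euclidean algorithm in ℚ[w]:
  w⁴ - 4w³ - 7w² + 22w + 24 = (w - 5)(w³ + w² + 2w + 8) + (-4w² + 24w + 64)
  w³ + w² + 2w + 8 = (-(1/4)w - 7/4)(-4w² + 24w + 64) + (60w + 120)
  -4w² + 24w + 64 = (-(1/15)w + 8/15)(60w + 120) + (0)
Last nonzero remainder: 60w + 120. Dividing through by 60 gives the monic gcd w + 2.

w + 2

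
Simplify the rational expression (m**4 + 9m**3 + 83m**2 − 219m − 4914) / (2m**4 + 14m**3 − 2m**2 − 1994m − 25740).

(m**2 + m − 42)/(2m**2 − 2m − 220)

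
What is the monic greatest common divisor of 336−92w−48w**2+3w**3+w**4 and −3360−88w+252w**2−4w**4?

−168−38w+5w**2+w**3

Apply the Euclidean algorithm:
  w**4+3w**3−48w**2−92w+336 = (−1/4)(−4w**4+252w**2−88w−3360) + (3w**3+15w**2−114w−504)
  −4w**4+252w**2−88w−3360 = (−(4/3)w+20/3)(3w**3+15w**2−114w−504) + (0)
Last nonzero remainder: 3w**3+15w**2−114w−504. Dividing through by 3 gives the monic gcd w**3+5w**2−38w−168.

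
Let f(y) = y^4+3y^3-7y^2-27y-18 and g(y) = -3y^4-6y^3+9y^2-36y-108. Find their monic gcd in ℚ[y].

By polynomial division,
  y^4+3y^3-7y^2-27y-18 = (-1/3)(-3y^4-6y^3+9y^2-36y-108) + (y^3-4y^2-39y-54)
  -3y^4-6y^3+9y^2-36y-108 = (-3y-18)(y^3-4y^2-39y-54) + (-180y^2-900y-1080)
  y^3-4y^2-39y-54 = (-(1/180)y+1/20)(-180y^2-900y-1080) + (0)
Last nonzero remainder: -180y^2-900y-1080. Dividing through by -180 gives the monic gcd y^2+5y+6.

y^2+5y+6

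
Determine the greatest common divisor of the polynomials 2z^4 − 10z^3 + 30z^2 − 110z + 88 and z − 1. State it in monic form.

z − 1

Euclidean algorithm in ℚ[z]:
  2z^4 − 10z^3 + 30z^2 − 110z + 88 = (2z^3 − 8z^2 + 22z − 88)(z − 1) + (0)
The last nonzero remainder z − 1 is already monic.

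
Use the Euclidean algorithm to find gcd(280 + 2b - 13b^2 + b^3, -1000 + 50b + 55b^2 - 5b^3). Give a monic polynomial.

-40 - 6b + b^2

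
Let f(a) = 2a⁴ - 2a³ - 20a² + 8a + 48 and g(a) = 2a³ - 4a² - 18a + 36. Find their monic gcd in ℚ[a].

Apply the Euclidean algorithm:
  2a⁴ - 2a³ - 20a² + 8a + 48 = (a + 1)(2a³ - 4a² - 18a + 36) + (2a² - 10a + 12)
  2a³ - 4a² - 18a + 36 = (a + 3)(2a² - 10a + 12) + (0)
Last nonzero remainder: 2a² - 10a + 12. Dividing through by 2 gives the monic gcd a² - 5a + 6.

a² - 5a + 6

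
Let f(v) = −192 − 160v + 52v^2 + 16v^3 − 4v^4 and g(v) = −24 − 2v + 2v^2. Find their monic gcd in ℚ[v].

Euclidean algorithm in ℚ[v]:
  −4v^4 + 16v^3 + 52v^2 − 160v − 192 = (−2v^2 + 6v + 8)(2v^2 − 2v − 24) + (0)
Last nonzero remainder: 2v^2 − 2v − 24. Dividing through by 2 gives the monic gcd v^2 − v − 12.

−12 − v + v^2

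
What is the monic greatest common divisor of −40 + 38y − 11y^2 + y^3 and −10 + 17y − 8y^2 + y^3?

10 − 7y + y^2

Apply the Euclidean algorithm:
  y^3 − 11y^2 + 38y − 40 = (y^3 − 8y^2 + 17y − 10) + (−3y^2 + 21y − 30)
  y^3 − 8y^2 + 17y − 10 = (−(1/3)y + 1/3)(−3y^2 + 21y − 30) + (0)
Last nonzero remainder: −3y^2 + 21y − 30. Dividing through by −3 gives the monic gcd y^2 − 7y + 10.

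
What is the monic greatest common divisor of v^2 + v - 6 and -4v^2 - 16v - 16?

Repeated division with remainder:
  v^2 + v - 6 = (-1/4)(-4v^2 - 16v - 16) + (-3v - 10)
  -4v^2 - 16v - 16 = ((4/3)v + 8/9)(-3v - 10) + (-64/9)
  -3v - 10 = ((27/64)v + 45/32)(-64/9) + (0)
The last nonzero remainder is the constant -64/9, so the polynomials are coprime and gcd = 1.

1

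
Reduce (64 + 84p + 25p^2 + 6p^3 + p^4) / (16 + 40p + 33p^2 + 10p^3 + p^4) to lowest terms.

By polynomial division,
  p^4 + 6p^3 + 25p^2 + 84p + 64 = (p^4 + 10p^3 + 33p^2 + 40p + 16) + (−4p^3 − 8p^2 + 44p + 48)
  p^4 + 10p^3 + 33p^2 + 40p + 16 = (−(1/4)p − 2)(−4p^3 − 8p^2 + 44p + 48) + (28p^2 + 140p + 112)
  −4p^3 − 8p^2 + 44p + 48 = (−(1/7)p + 3/7)(28p^2 + 140p + 112) + (0)
Last nonzero remainder: 28p^2 + 140p + 112. Dividing through by 28 gives the monic gcd p^2 + 5p + 4.
Cancel p^2 + 5p + 4 from numerator and denominator to get the reduced form.

(16 + p + p^2)/(4 + 5p + p^2)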